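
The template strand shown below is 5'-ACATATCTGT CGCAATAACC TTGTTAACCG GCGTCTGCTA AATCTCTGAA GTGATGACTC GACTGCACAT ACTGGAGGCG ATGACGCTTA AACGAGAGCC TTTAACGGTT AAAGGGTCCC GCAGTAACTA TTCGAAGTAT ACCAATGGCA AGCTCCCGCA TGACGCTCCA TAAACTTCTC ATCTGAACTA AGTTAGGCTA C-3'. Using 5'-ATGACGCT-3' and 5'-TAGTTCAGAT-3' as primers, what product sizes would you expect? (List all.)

110 bp, 31 bp

The forward primer ATGACGCT matches the top strand at positions 81–88, 160–167.
The reverse primer's reverse complement is ATCTGAACTA, matching at positions 181–190.
Each forward site pairs with the reverse site to give a product ending at position 190: sizes 110, 31 bp.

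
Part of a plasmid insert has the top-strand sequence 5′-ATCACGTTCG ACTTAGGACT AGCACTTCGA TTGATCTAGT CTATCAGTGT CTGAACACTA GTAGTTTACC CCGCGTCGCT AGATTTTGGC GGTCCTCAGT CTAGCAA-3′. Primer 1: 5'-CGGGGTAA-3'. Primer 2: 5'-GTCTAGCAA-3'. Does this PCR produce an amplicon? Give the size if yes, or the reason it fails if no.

No product — the primers' 3' ends point away from each other.

Primer 1 (CGGGGTAA) has reverse complement TTACCCCG, which matches the top strand at positions 66–73; primer 1 anneals to the top strand there with its 3' end pointing upstream toward position 66.
Primer 2 (GTCTAGCAA) matches the top strand directly at positions 99–107; it anneals to the bottom strand with its 3' end pointing downstream toward position 107.
The 3' ends diverge (primer 1 extends toward position 1, primer 2 toward position 107), so the primers never converge on a shared product.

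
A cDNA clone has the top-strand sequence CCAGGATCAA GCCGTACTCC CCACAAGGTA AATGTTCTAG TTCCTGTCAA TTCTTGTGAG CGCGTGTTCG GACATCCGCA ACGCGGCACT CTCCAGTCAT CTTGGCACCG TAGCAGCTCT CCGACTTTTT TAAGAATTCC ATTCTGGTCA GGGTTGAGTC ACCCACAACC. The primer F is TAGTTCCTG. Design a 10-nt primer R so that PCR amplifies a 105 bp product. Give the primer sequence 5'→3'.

The forward primer binds at positions 38–46, so a 105 bp product ends at position 38 + 105 − 1 = 142.
The reverse primer anneals to the top strand over positions 133–142, i.e. to AGAATTCCAT.
Its sequence written 5'→3' is the reverse complement: ATGGAATTCT.

5'-ATGGAATTCT-3'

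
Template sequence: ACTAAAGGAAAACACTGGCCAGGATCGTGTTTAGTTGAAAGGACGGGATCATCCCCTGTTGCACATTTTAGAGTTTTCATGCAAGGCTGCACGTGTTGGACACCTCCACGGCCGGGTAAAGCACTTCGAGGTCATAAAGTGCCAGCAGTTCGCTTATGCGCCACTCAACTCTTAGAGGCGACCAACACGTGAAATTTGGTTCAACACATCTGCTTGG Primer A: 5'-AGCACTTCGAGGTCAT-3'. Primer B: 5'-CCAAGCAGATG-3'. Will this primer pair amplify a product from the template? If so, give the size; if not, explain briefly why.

Yes — a 98 bp product.

Primer A (AGCACTTCGAGGTCAT) matches the top strand at positions 120–135; it acts as a forward primer.
Primer B's reverse complement is CATCTGCTTGG, matching the top strand at positions 207–217; it acts as a reverse primer.
The 3' ends face each other across positions 120–217, giving a 98 bp product.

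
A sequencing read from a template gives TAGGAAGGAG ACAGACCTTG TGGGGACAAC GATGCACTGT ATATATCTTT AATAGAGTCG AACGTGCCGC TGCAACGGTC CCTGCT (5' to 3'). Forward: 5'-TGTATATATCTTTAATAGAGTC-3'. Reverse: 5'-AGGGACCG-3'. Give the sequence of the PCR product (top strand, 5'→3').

Forward primer TGTATATATCTTTAATAGAGTC is found on the top strand at positions 38–59.
Reverse complement of the reverse primer: CGGTCCCT. This occurs on the top strand at positions 76–83.
The product is the template from position 38 through 83 (46 bp).

5'-TGTATATATCTTTAATAGAGTCGAACGTGCCGCTGCAACGGTCCCT-3'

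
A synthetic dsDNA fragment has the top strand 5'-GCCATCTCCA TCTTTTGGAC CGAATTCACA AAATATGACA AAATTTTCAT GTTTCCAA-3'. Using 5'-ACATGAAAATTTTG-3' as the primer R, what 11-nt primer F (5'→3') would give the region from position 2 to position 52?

The reverse primer's reverse complement CAAAATTTTCATGT matches the template at positions 39–52; the product starts at position 2.
The forward primer is identical to the top strand over positions 2–12: CCATCTCCATC.

5'-CCATCTCCATC-3'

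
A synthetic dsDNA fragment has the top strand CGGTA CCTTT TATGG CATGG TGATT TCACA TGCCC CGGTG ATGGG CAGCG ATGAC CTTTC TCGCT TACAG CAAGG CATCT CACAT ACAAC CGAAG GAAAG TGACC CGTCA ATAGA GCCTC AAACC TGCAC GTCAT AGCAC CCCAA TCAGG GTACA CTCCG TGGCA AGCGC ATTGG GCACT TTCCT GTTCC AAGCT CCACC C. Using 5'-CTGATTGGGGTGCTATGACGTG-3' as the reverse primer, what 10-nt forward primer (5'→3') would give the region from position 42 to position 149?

The reverse primer's reverse complement CACGTCATAGCACCCCAATCAG matches the template at positions 128–149; the product starts at position 42.
The forward primer is identical to the top strand over positions 42–51: TGGGCAGCGA.

5'-TGGGCAGCGA-3'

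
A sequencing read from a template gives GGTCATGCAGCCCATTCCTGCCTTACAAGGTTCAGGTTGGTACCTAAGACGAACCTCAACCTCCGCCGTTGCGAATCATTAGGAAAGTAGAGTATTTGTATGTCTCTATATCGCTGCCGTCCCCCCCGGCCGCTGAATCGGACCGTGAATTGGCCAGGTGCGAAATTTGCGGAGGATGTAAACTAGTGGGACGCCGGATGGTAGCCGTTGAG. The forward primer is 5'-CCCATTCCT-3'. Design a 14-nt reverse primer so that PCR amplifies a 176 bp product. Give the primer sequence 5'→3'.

The forward primer binds at positions 11–19, so a 176 bp product ends at position 11 + 176 − 1 = 186.
The reverse primer anneals to the top strand over positions 173–186, i.e. to AGGATGTAAACTAG.
Its sequence written 5'→3' is the reverse complement: CTAGTTTACATCCT.

5'-CTAGTTTACATCCT-3'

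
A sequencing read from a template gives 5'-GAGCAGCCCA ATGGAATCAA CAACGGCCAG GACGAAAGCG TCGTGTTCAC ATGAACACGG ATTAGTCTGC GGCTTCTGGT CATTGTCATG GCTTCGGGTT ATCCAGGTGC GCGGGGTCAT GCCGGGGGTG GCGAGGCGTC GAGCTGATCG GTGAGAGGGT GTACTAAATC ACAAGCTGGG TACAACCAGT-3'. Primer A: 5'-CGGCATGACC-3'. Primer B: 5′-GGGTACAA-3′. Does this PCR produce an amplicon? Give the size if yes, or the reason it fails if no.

Primer A (CGGCATGACC) has reverse complement GGTCATGCCG, which matches the top strand at positions 115–124; primer A anneals to the top strand there with its 3' end pointing upstream toward position 115.
Primer B (GGGTACAA) matches the top strand directly at positions 178–185; it anneals to the bottom strand with its 3' end pointing downstream toward position 185.
The 3' ends diverge (primer A extends toward position 1, primer B toward position 190), so the primers never converge on a shared product.

No product — the primers' 3' ends point away from each other.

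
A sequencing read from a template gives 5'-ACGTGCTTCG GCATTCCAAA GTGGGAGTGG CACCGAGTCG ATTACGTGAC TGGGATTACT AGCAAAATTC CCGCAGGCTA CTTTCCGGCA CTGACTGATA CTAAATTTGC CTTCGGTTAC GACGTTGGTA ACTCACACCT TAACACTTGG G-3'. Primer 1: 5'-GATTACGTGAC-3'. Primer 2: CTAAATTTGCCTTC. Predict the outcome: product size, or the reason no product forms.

Primer 1 (GATTACGTGAC) matches the top strand at positions 40–50 (3' end points downstream).
Primer 2 (CTAAATTTGCCTTC) also matches the top strand directly, at positions 101–114 — its reverse complement GAAGGCAAATTTAG is not present.
Both primers anneal to the bottom strand with 3' ends pointing the same way, so neither can prime synthesis back toward the other.

No product — both primers anneal to the same strand and extend in the same direction.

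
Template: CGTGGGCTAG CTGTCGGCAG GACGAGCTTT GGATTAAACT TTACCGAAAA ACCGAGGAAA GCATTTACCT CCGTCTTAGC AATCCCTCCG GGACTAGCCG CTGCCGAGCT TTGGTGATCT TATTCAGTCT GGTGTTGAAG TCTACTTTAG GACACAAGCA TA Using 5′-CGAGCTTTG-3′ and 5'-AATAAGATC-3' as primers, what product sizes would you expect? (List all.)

The forward primer CGAGCTTTG matches the top strand at positions 23–31, 105–113.
The reverse primer's reverse complement is GATCTTATT, matching at positions 116–124.
Each forward site pairs with the reverse site to give a product ending at position 124: sizes 102, 20 bp.

102 bp, 20 bp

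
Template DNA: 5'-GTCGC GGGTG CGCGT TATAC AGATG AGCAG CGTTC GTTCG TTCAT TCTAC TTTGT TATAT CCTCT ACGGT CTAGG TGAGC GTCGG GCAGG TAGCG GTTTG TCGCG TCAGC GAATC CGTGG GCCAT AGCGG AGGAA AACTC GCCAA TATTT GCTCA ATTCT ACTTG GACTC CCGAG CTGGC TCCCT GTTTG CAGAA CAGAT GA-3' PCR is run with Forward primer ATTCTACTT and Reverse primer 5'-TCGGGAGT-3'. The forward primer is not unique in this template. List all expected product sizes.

The forward primer ATTCTACTT matches the top strand at positions 44–52, 156–164.
The reverse primer's reverse complement is ACTCCCGA, matching at positions 167–174.
Each forward site pairs with the reverse site to give a product ending at position 174: sizes 131, 19 bp.

131 bp, 19 bp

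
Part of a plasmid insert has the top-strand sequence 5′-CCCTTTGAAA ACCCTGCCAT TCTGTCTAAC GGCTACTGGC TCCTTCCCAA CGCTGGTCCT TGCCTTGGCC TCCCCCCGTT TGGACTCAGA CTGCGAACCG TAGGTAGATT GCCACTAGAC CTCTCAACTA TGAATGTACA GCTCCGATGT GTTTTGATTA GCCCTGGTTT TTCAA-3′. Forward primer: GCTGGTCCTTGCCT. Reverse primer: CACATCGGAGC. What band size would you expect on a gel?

100 bp

The forward primer matches the template at positions 52–65.
Reverse complement of the reverse primer: GCTCCGATGTG. This occurs on the top strand at positions 141–151.
Amplicon spans positions 52–151: 100 bp.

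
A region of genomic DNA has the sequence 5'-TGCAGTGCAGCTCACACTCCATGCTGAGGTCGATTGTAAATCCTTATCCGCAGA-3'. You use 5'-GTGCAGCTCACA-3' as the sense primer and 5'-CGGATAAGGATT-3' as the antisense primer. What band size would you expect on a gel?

The forward primer matches the template at positions 5–16.
Taking the reverse complement of CGGATAAGGATT gives AATCCTTATCCG, found at positions 39–50 on the template; the primer anneals here to the top strand with its 3' end pointing upstream.
Amplicon spans positions 5–50: 46 bp.

46 bp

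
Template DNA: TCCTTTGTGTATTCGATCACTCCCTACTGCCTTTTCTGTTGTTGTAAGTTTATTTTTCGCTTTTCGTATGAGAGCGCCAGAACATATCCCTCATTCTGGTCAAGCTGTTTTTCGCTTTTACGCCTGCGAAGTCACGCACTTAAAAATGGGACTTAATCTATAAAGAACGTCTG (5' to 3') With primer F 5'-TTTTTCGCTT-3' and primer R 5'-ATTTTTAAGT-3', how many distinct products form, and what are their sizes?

The forward primer TTTTTCGCTT matches the top strand at positions 53–62, 108–117.
The reverse primer's reverse complement is ACTTAAAAAT, matching at positions 138–147.
Each forward site pairs with the reverse site to give a product ending at position 147: sizes 95, 40 bp.

Two products: 95 bp, 40 bp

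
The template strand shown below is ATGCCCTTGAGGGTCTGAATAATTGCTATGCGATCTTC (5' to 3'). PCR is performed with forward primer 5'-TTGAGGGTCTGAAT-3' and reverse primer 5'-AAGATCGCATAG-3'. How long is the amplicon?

31 bp

Scanning the template, TTGAGGGTCTGAAT occurs at positions 7–20; this primer anneals to the bottom strand there with its 3' end pointing downstream.
Reverse complement of the reverse primer: CTATGCGATCTT. This occurs on the top strand at positions 26–37.
Amplicon spans positions 7–37: 31 bp.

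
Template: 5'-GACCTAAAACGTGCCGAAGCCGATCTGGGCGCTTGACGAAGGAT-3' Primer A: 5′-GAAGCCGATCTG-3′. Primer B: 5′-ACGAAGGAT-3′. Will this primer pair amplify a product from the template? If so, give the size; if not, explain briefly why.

Primer A (GAAGCCGATCTG) matches the top strand at positions 16–27 (3' end points downstream).
Primer B (ACGAAGGAT) also matches the top strand directly, at positions 36–44 — its reverse complement ATCCTTCGT is not present.
Both primers anneal to the bottom strand with 3' ends pointing the same way, so neither can prime synthesis back toward the other.

No product — both primers anneal to the same strand and extend in the same direction.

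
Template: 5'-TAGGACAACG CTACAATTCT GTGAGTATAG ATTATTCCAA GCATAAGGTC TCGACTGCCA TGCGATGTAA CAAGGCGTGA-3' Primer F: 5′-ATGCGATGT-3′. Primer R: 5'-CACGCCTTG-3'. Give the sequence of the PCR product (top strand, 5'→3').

5'-ATGCGATGTAACAAGGCGTG-3'

The forward primer matches the template at positions 60–68.
Reverse complement of the reverse primer: CAAGGCGTG. This occurs on the top strand at positions 71–79.
The product is the template from position 60 through 79 (20 bp).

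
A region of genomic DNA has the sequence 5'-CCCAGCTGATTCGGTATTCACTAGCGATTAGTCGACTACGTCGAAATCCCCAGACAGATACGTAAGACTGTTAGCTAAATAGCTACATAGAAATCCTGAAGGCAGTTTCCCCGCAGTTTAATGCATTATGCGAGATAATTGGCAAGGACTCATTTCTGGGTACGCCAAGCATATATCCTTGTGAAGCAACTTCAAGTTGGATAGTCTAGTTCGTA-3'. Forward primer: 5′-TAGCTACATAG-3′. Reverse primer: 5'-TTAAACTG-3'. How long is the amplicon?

42 bp

Scanning the template, TAGCTACATAG occurs at positions 80–90; this primer anneals to the bottom strand there with its 3' end pointing downstream.
The reverse primer's reverse complement is CAGTTTAA, which matches the template at positions 114–121.
The product runs from position 80 to position 121, so its length is 121 − 80 + 1 = 42 bp.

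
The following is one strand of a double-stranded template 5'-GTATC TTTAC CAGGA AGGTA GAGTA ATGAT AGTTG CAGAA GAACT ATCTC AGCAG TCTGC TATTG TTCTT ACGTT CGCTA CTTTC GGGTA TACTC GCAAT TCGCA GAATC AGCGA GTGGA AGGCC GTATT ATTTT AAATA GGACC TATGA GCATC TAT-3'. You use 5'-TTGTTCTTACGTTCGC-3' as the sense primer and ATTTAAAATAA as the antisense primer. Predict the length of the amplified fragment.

77 bp

Forward primer TTGTTCTTACGTTCGC is found on the top strand at positions 63–78.
The reverse primer's reverse complement is TTATTTTAAAT, which matches the template at positions 129–139.
Product length = (reverse-primer end) − (forward-primer start) + 1 = 139 − 63 + 1 = 77 bp.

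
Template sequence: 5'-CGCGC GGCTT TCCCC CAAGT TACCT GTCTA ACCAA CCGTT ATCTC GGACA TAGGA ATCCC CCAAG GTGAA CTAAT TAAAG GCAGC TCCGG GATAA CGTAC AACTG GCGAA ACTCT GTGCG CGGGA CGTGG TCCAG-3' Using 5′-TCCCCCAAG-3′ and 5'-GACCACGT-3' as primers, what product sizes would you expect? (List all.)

The forward primer TCCCCCAAG matches the top strand at positions 11–19, 57–65.
The reverse primer's reverse complement is ACGTGGTC, matching at positions 125–132.
Each forward site pairs with the reverse site to give a product ending at position 132: sizes 122, 76 bp.

122 bp, 76 bp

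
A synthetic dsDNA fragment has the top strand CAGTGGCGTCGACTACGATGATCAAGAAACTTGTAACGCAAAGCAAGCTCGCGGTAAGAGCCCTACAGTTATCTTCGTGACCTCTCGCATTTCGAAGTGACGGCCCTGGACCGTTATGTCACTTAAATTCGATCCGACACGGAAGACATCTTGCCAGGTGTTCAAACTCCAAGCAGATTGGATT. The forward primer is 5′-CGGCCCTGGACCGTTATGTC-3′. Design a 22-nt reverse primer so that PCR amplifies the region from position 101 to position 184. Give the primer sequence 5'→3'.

5'-AATCCAATCTGCTTGGAGTTTG-3'

The product's 3' end on the top strand is position 184.
The reverse primer anneals to the top strand over positions 163–184, i.e. to CAAACTCCAAGCAGATTGGATT.
Its sequence written 5'→3' is the reverse complement: AATCCAATCTGCTTGGAGTTTG.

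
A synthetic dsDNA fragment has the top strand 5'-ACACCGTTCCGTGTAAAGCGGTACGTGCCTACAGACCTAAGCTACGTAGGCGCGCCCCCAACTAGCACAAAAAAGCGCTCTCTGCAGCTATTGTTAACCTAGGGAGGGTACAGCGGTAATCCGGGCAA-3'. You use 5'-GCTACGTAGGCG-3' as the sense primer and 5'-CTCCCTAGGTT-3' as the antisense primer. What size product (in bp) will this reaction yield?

66 bp

Scanning the template, GCTACGTAGGCG occurs at positions 41–52; this primer anneals to the bottom strand there with its 3' end pointing downstream.
Reverse complement of the reverse primer: AACCTAGGGAG. This occurs on the top strand at positions 96–106.
Product length = (reverse-primer end) − (forward-primer start) + 1 = 106 − 41 + 1 = 66 bp.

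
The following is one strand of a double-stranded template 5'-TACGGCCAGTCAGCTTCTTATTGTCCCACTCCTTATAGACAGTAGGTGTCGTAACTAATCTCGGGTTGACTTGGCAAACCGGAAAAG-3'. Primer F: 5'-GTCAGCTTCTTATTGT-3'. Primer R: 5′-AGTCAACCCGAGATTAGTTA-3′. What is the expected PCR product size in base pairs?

Scanning the template, GTCAGCTTCTTATTGT occurs at positions 9–24; this primer anneals to the bottom strand there with its 3' end pointing downstream.
Taking the reverse complement of AGTCAACCCGAGATTAGTTA gives TAACTAATCTCGGGTTGACT, found at positions 52–71 on the template; the primer anneals here to the top strand with its 3' end pointing upstream.
Product length = (reverse-primer end) − (forward-primer start) + 1 = 71 − 9 + 1 = 63 bp.

63 bp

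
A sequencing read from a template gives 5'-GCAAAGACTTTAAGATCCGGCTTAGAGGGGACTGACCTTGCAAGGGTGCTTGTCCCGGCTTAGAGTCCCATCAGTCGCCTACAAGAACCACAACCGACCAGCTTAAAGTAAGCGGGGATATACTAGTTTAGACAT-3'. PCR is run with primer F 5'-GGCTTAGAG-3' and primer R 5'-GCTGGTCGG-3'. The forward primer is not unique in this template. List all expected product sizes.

The forward primer GGCTTAGAG matches the top strand at positions 19–27, 57–65.
The reverse primer's reverse complement is CCGACCAGC, matching at positions 94–102.
Each forward site pairs with the reverse site to give a product ending at position 102: sizes 84, 46 bp.

84 bp, 46 bp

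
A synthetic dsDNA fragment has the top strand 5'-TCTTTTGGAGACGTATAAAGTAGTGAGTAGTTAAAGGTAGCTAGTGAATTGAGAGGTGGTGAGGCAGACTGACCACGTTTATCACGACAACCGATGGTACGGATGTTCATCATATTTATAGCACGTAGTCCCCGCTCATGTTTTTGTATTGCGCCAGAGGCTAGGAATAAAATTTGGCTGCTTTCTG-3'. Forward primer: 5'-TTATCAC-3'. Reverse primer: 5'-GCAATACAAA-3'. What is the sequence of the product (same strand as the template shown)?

Forward primer TTATCAC is found on the top strand at positions 79–85.
The reverse primer's reverse complement is TTTGTATTGC, which matches the template at positions 143–152.
The product is the template from position 79 through 152 (74 bp).

5'-TTATCACGACAACCGATGGTACGGATGTTCATCATATTTATAGCACGTAGTCCCCGCTCATGTTTTTGTATTGC-3'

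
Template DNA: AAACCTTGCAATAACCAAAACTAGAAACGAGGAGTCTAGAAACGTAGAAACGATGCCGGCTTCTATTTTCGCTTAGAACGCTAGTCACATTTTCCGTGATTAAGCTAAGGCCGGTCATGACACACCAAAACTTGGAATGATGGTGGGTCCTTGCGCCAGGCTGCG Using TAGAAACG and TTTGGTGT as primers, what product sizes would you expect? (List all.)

The forward primer TAGAAACG matches the top strand at positions 22–29, 37–44, 45–52.
The reverse primer's reverse complement is ACACCAAA, matching at positions 122–129.
Each forward site pairs with the reverse site to give a product ending at position 129: sizes 108, 93, 85 bp.

108 bp, 93 bp, 85 bp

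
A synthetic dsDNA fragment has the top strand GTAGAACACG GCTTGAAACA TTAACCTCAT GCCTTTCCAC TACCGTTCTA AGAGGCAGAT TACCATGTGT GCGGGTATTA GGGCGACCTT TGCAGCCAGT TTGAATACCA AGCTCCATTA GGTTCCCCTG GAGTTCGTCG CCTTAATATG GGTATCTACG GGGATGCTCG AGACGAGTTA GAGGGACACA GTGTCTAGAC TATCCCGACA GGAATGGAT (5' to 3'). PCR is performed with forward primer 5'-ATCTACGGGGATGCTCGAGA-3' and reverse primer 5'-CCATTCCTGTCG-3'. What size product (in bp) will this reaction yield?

64 bp

Scanning the template, ATCTACGGGGATGCTCGAGA occurs at positions 154–173; this primer anneals to the bottom strand there with its 3' end pointing downstream.
The reverse primer's reverse complement is CGACAGGAATGG, which matches the template at positions 206–217.
Product length = (reverse-primer end) − (forward-primer start) + 1 = 217 − 154 + 1 = 64 bp.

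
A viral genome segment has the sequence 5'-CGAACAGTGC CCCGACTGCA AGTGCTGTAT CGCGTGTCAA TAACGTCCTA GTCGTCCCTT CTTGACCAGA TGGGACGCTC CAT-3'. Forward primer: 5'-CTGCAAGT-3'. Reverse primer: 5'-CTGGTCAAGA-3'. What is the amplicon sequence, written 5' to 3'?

5'-CTGCAAGTGCTGTATCGCGTGTCAATAACGTCCTAGTCGTCCCTTCTTGACCAG-3'

The forward primer matches the template at positions 16–23.
Reverse complement of the reverse primer: TCTTGACCAG. This occurs on the top strand at positions 60–69.
The product is the template from position 16 through 69 (54 bp).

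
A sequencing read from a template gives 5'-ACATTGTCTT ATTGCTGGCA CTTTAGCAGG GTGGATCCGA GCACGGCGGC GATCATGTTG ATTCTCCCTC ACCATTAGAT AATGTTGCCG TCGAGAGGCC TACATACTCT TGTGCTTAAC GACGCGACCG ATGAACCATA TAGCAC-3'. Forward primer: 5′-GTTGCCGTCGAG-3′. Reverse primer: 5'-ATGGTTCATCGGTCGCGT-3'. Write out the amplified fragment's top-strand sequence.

5'-GTTGCCGTCGAGAGGCCTACATACTCTTGTGCTTAACGACGCGACCGATGAACCAT-3'

Scanning the template, GTTGCCGTCGAG occurs at positions 84–95; this primer anneals to the bottom strand there with its 3' end pointing downstream.
The reverse primer's reverse complement is ACGCGACCGATGAACCAT, which matches the template at positions 122–139.
The product is the template from position 84 through 139 (56 bp).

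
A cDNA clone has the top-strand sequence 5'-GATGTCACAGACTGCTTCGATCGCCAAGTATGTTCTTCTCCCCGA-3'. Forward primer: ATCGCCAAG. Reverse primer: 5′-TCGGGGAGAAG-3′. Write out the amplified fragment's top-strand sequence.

Scanning the template, ATCGCCAAG occurs at positions 20–28; this primer anneals to the bottom strand there with its 3' end pointing downstream.
The reverse primer's reverse complement is CTTCTCCCCGA, which matches the template at positions 35–45.
The product is the template from position 20 through 45 (26 bp).

5'-ATCGCCAAGTATGTTCTTCTCCCCGA-3'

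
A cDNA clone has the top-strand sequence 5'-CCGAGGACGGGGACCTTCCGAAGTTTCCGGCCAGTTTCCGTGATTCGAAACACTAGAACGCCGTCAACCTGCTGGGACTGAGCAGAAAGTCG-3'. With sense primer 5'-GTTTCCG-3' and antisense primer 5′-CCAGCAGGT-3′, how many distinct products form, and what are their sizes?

The forward primer GTTTCCG matches the top strand at positions 23–29, 34–40.
The reverse primer's reverse complement is ACCTGCTGG, matching at positions 67–75.
Each forward site pairs with the reverse site to give a product ending at position 75: sizes 53, 42 bp.

Two products: 53 bp, 42 bp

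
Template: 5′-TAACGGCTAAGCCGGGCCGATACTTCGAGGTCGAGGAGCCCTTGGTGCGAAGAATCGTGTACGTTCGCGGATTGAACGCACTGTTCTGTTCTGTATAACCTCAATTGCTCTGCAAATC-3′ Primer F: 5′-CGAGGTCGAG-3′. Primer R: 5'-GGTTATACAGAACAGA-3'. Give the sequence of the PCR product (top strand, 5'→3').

5'-CGAGGTCGAGGAGCCCTTGGTGCGAAGAATCGTGTACGTTCGCGGATTGAACGCACTGTTCTGTTCTGTATAACC-3'

Scanning the template, CGAGGTCGAG occurs at positions 26–35; this primer anneals to the bottom strand there with its 3' end pointing downstream.
The reverse primer's reverse complement is TCTGTTCTGTATAACC, which matches the template at positions 85–100.
The product is the template from position 26 through 100 (75 bp).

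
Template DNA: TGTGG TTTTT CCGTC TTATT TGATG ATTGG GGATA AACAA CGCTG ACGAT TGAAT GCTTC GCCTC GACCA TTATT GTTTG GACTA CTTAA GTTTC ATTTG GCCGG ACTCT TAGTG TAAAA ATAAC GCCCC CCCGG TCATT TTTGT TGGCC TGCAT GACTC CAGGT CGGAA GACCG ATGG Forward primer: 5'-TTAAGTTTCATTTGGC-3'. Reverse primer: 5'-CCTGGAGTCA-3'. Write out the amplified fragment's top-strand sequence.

5'-TTAAGTTTCATTTGGCCGGACTCTTAGTGTAAAAATAACGCCCCCCCGGTCATTTTTGTTGGCCTGCATGACTCCAGG-3'

Forward primer TTAAGTTTCATTTGGC is found on the top strand at positions 87–102.
Taking the reverse complement of CCTGGAGTCA gives TGACTCCAGG, found at positions 155–164 on the template; the primer anneals here to the top strand with its 3' end pointing upstream.
The product is the template from position 87 through 164 (78 bp).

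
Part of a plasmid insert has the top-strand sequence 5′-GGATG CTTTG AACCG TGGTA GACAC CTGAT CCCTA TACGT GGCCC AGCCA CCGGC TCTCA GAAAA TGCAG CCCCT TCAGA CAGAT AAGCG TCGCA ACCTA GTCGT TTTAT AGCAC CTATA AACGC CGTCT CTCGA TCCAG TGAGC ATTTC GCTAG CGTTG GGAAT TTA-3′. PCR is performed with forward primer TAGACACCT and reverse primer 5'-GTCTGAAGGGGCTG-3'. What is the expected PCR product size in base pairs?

Forward primer TAGACACCT is found on the top strand at positions 19–27.
Taking the reverse complement of GTCTGAAGGGGCTG gives CAGCCCCTTCAGAC, found at positions 68–81 on the template; the primer anneals here to the top strand with its 3' end pointing upstream.
Amplicon spans positions 19–81: 63 bp.

63 bp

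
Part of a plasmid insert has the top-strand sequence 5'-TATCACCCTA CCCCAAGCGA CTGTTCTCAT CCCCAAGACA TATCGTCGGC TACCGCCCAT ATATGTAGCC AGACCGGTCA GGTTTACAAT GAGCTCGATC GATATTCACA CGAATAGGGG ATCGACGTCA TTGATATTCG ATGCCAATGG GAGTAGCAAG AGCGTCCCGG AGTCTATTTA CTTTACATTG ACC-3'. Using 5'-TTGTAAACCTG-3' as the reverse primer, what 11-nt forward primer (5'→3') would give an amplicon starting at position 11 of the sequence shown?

5'-CCCCAAGCGAC-3'

The reverse primer's reverse complement CAGGTTTACAA matches the template at positions 79–89; the product starts at position 11.
The forward primer is identical to the top strand over positions 11–21: CCCCAAGCGAC.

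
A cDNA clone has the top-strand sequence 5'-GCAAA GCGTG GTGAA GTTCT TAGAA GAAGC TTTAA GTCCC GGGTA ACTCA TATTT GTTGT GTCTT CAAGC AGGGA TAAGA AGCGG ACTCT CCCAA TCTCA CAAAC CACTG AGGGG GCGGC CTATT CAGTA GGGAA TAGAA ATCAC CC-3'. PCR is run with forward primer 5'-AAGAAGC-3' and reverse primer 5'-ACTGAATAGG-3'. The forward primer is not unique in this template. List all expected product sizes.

The forward primer AAGAAGC matches the top strand at positions 24–30, 77–83.
The reverse primer's reverse complement is CCTATTCAGT, matching at positions 120–129.
Each forward site pairs with the reverse site to give a product ending at position 129: sizes 106, 53 bp.

106 bp, 53 bp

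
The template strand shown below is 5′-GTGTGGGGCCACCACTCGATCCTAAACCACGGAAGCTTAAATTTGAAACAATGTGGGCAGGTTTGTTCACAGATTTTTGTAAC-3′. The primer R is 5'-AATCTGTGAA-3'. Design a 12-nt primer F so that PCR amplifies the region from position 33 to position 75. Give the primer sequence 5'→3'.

5'-AAGCTTAAATTT-3'

The reverse primer's reverse complement TTCACAGATT matches the template at positions 66–75; the product starts at position 33.
The forward primer is identical to the top strand over positions 33–44: AAGCTTAAATTT.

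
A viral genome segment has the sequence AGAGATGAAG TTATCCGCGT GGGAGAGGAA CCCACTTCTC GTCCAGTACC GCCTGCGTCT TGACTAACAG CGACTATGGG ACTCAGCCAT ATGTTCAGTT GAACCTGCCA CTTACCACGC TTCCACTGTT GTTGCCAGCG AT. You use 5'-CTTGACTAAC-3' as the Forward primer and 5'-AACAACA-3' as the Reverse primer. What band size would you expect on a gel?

75 bp

Scanning the template, CTTGACTAAC occurs at positions 59–68; this primer anneals to the bottom strand there with its 3' end pointing downstream.
Taking the reverse complement of AACAACA gives TGTTGTT, found at positions 127–133 on the template; the primer anneals here to the top strand with its 3' end pointing upstream.
Amplicon spans positions 59–133: 75 bp.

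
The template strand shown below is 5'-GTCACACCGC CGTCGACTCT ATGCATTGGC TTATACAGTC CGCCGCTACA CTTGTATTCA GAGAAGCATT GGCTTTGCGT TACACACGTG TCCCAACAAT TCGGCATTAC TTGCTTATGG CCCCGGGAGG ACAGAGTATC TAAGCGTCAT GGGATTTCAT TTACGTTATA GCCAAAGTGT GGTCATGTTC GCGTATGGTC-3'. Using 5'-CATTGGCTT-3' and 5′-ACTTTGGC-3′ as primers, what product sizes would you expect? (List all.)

155 bp, 112 bp

The forward primer CATTGGCTT matches the top strand at positions 24–32, 67–75.
The reverse primer's reverse complement is GCCAAAGT, matching at positions 171–178.
Each forward site pairs with the reverse site to give a product ending at position 178: sizes 155, 112 bp.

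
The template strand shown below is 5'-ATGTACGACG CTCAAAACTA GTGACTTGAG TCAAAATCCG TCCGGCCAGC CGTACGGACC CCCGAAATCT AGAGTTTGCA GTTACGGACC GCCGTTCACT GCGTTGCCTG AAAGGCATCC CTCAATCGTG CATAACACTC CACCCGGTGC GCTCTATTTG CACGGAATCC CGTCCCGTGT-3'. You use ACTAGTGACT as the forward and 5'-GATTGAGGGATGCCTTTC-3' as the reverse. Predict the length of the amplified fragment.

Forward primer ACTAGTGACT is found on the top strand at positions 17–26.
Taking the reverse complement of GATTGAGGGATGCCTTTC gives GAAAGGCATCCCTCAATC, found at positions 110–127 on the template; the primer anneals here to the top strand with its 3' end pointing upstream.
The product runs from position 17 to position 127, so its length is 127 − 17 + 1 = 111 bp.

111 bp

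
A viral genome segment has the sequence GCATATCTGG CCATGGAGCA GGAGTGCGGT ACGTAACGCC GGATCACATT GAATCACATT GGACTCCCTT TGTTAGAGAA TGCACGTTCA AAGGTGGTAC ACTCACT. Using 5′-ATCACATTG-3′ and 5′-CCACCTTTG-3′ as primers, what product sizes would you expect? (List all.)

55 bp, 45 bp

The forward primer ATCACATTG matches the top strand at positions 43–51, 53–61.
The reverse primer's reverse complement is CAAAGGTGG, matching at positions 89–97.
Each forward site pairs with the reverse site to give a product ending at position 97: sizes 55, 45 bp.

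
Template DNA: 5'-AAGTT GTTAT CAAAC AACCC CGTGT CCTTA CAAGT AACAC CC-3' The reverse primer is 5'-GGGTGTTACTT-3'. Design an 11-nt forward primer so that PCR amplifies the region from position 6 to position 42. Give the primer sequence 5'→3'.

5'-GTTATCAAACA-3'

The reverse primer's reverse complement AAGTAACACCC matches the template at positions 32–42; the product starts at position 6.
The forward primer is identical to the top strand over positions 6–16: GTTATCAAACA.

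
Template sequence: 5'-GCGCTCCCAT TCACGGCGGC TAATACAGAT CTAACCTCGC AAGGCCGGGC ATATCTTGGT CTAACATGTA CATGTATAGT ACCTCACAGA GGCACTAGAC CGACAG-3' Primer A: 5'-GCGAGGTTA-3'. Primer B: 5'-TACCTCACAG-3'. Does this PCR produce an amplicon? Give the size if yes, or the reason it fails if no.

Primer A (GCGAGGTTA) has reverse complement TAACCTCGC, which matches the top strand at positions 32–40; primer A anneals to the top strand there with its 3' end pointing upstream toward position 32.
Primer B (TACCTCACAG) matches the top strand directly at positions 80–89; it anneals to the bottom strand with its 3' end pointing downstream toward position 89.
The 3' ends diverge (primer A extends toward position 1, primer B toward position 106), so the primers never converge on a shared product.

No product — the primers' 3' ends point away from each other.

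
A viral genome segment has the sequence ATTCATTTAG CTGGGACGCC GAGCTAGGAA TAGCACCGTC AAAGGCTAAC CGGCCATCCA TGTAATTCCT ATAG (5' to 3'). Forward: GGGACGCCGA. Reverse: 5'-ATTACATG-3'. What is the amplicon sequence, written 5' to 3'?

5'-GGGACGCCGAGCTAGGAATAGCACCGTCAAAGGCTAACCGGCCATCCATGTAAT-3'

Scanning the template, GGGACGCCGA occurs at positions 13–22; this primer anneals to the bottom strand there with its 3' end pointing downstream.
Taking the reverse complement of ATTACATG gives CATGTAAT, found at positions 59–66 on the template; the primer anneals here to the top strand with its 3' end pointing upstream.
The product is the template from position 13 through 66 (54 bp).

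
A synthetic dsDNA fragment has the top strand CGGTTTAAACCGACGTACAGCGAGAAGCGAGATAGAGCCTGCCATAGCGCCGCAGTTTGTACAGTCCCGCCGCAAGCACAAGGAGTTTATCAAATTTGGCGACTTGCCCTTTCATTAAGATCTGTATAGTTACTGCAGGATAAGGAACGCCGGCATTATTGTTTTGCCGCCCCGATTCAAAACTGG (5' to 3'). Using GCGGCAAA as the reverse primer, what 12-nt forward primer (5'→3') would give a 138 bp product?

5'-TAGAGCCTGCCA-3'

The reverse primer's reverse complement TTTGCCGC matches the template at positions 163–170, so the product ends at position 170.
A 138 bp product then starts at position 170 − 138 + 1 = 33.
The forward primer is identical to the top strand there: TAGAGCCTGCCA.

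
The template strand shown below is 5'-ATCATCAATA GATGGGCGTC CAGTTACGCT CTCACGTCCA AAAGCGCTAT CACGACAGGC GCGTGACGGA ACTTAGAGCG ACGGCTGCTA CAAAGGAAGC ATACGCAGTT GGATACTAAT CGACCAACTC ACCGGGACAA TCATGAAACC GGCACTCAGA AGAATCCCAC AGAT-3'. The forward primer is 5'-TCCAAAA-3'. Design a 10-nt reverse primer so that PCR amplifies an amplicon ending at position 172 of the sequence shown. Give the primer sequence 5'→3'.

5'-CTGTGGGATT-3'

The forward primer binds at positions 37–43; the product's 3' end on the top strand is position 172.
The reverse primer anneals to the top strand over positions 163–172, i.e. to AATCCCACAG.
Its sequence written 5'→3' is the reverse complement: CTGTGGGATT.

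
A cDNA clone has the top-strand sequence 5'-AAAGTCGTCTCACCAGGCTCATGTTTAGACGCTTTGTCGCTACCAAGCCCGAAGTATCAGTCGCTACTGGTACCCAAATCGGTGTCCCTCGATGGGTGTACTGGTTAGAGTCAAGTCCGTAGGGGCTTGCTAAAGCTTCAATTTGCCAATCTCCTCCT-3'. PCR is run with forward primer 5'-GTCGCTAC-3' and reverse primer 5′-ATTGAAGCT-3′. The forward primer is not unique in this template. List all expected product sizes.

107 bp, 83 bp

The forward primer GTCGCTAC matches the top strand at positions 36–43, 60–67.
The reverse primer's reverse complement is AGCTTCAAT, matching at positions 134–142.
Each forward site pairs with the reverse site to give a product ending at position 142: sizes 107, 83 bp.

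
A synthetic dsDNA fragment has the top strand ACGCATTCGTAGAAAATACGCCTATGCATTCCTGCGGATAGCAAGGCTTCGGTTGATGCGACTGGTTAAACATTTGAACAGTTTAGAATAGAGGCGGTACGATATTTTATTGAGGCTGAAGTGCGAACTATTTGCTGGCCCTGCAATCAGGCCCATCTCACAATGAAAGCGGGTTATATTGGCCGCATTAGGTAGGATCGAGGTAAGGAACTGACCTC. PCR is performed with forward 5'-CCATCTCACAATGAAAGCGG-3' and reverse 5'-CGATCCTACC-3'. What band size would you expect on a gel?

48 bp

Scanning the template, CCATCTCACAATGAAAGCGG occurs at positions 153–172; this primer anneals to the bottom strand there with its 3' end pointing downstream.
Taking the reverse complement of CGATCCTACC gives GGTAGGATCG, found at positions 191–200 on the template; the primer anneals here to the top strand with its 3' end pointing upstream.
Amplicon spans positions 153–200: 48 bp.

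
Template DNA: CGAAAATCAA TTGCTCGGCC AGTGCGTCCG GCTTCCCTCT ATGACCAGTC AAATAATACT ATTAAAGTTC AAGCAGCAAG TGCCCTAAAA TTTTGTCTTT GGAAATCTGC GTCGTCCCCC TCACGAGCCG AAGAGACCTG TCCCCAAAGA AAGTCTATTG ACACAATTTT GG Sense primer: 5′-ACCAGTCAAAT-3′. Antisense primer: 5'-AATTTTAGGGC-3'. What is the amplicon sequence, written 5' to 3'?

The forward primer matches the template at positions 44–54.
Taking the reverse complement of AATTTTAGGGC gives GCCCTAAAATT, found at positions 82–92 on the template; the primer anneals here to the top strand with its 3' end pointing upstream.
The product is the template from position 44 through 92 (49 bp).

5'-ACCAGTCAAATAATACTATTAAAGTTCAAGCAGCAAGTGCCCTAAAATT-3'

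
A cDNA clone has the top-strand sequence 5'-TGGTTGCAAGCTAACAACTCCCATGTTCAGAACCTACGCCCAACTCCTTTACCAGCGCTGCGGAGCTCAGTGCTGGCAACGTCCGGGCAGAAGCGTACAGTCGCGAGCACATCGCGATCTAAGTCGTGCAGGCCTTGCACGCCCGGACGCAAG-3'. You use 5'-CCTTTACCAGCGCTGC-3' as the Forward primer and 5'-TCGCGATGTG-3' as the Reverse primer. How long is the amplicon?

The forward primer matches the template at positions 46–61.
The reverse primer's reverse complement is CACATCGCGA, which matches the template at positions 108–117.
Amplicon spans positions 46–117: 72 bp.

72 bp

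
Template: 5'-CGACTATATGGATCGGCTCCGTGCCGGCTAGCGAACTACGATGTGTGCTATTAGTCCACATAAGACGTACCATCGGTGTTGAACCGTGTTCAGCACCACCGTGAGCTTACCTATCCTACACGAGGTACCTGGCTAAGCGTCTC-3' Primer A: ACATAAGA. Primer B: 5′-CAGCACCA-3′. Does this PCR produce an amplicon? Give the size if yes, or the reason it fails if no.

No product — both primers anneal to the same strand and extend in the same direction.

Primer A (ACATAAGA) matches the top strand at positions 58–65 (3' end points downstream).
Primer B (CAGCACCA) also matches the top strand directly, at positions 91–98 — its reverse complement TGGTGCTG is not present.
Both primers anneal to the bottom strand with 3' ends pointing the same way, so neither can prime synthesis back toward the other.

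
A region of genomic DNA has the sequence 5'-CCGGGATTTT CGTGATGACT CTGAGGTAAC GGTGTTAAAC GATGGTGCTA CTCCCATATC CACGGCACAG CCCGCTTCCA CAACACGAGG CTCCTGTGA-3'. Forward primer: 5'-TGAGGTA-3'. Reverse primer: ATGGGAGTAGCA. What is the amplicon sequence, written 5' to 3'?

The forward primer matches the template at positions 22–28.
The reverse primer's reverse complement is TGCTACTCCCAT, which matches the template at positions 46–57.
The product is the template from position 22 through 57 (36 bp).

5'-TGAGGTAACGGTGTTAAACGATGGTGCTACTCCCAT-3'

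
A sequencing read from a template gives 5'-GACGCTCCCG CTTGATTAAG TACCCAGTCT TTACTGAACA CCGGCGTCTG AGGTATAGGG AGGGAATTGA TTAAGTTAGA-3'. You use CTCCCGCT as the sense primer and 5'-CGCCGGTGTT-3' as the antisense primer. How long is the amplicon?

42 bp

Scanning the template, CTCCCGCT occurs at positions 5–12; this primer anneals to the bottom strand there with its 3' end pointing downstream.
Taking the reverse complement of CGCCGGTGTT gives AACACCGGCG, found at positions 37–46 on the template; the primer anneals here to the top strand with its 3' end pointing upstream.
The product runs from position 5 to position 46, so its length is 46 − 5 + 1 = 42 bp.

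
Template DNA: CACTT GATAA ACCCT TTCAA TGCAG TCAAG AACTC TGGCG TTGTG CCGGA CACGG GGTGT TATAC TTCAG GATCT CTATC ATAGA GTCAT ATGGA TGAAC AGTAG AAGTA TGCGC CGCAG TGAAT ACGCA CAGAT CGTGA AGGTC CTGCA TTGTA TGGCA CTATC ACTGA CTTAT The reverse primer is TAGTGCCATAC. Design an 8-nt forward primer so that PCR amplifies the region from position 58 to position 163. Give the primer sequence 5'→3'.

5'-TGTTATAC-3'

The reverse primer's reverse complement GTATGGCACTA matches the template at positions 153–163; the product starts at position 58.
The forward primer is identical to the top strand over positions 58–65: TGTTATAC.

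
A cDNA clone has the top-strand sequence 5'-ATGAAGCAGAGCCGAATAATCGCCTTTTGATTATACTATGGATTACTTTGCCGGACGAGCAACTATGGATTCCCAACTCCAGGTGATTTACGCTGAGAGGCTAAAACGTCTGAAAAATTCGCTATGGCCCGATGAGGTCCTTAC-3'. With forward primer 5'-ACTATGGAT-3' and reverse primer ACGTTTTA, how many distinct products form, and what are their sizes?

Two products: 75 bp, 48 bp

The forward primer ACTATGGAT matches the top strand at positions 35–43, 62–70.
The reverse primer's reverse complement is TAAAACGT, matching at positions 102–109.
Each forward site pairs with the reverse site to give a product ending at position 109: sizes 75, 48 bp.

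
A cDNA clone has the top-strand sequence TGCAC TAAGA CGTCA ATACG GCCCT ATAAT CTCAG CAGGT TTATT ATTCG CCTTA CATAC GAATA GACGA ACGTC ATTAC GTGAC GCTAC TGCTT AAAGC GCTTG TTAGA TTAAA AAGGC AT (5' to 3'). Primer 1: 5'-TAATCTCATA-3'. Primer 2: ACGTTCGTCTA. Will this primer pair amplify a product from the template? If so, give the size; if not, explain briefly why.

No product — primer 1 has no binding site in the template.

Primer 1 (TAATCTCATA) does not match the top strand, and its reverse complement TATGAGATTA does not match either.
With no annealing site for primer 1, no amplification occurs.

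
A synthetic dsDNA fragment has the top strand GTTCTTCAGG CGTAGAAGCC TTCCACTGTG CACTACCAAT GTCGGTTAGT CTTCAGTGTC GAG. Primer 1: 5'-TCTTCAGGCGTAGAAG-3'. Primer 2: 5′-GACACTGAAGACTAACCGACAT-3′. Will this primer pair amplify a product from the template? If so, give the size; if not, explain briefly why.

Primer 1 (TCTTCAGGCGTAGAAG) matches the top strand at positions 3–18; it acts as a forward primer.
Primer 2's reverse complement is ATGTCGGTTAGTCTTCAGTGTC, matching the top strand at positions 39–60; it acts as a reverse primer.
The 3' ends face each other across positions 3–60, giving a 58 bp product.

Yes — a 58 bp product.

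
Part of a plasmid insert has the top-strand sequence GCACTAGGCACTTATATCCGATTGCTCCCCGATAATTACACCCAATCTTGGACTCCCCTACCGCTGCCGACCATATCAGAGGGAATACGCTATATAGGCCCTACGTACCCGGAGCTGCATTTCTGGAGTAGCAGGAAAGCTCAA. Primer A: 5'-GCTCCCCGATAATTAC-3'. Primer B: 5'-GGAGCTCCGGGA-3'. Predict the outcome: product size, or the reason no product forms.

No product — primer B has no binding site in the template.

Primer B (GGAGCTCCGGGA) does not match the top strand, and its reverse complement TCCCGGAGCTCC does not match either.
With no annealing site for primer B, no amplification occurs.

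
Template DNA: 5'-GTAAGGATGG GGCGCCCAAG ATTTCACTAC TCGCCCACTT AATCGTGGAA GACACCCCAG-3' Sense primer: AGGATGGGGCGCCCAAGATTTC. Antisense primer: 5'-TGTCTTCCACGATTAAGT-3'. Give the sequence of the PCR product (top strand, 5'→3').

The forward primer matches the template at positions 4–25.
The reverse primer's reverse complement is ACTTAATCGTGGAAGACA, which matches the template at positions 37–54.
The product is the template from position 4 through 54 (51 bp).

5'-AGGATGGGGCGCCCAAGATTTCACTACTCGCCCACTTAATCGTGGAAGACA-3'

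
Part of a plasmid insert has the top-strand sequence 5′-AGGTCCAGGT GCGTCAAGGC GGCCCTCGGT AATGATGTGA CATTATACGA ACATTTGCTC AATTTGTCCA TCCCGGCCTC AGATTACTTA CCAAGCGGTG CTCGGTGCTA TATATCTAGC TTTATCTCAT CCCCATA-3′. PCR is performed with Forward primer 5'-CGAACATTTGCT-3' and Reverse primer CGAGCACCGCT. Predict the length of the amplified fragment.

The forward primer matches the template at positions 48–59.
Reverse complement of the reverse primer: AGCGGTGCTCG. This occurs on the top strand at positions 94–104.
Amplicon spans positions 48–104: 57 bp.

57 bp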